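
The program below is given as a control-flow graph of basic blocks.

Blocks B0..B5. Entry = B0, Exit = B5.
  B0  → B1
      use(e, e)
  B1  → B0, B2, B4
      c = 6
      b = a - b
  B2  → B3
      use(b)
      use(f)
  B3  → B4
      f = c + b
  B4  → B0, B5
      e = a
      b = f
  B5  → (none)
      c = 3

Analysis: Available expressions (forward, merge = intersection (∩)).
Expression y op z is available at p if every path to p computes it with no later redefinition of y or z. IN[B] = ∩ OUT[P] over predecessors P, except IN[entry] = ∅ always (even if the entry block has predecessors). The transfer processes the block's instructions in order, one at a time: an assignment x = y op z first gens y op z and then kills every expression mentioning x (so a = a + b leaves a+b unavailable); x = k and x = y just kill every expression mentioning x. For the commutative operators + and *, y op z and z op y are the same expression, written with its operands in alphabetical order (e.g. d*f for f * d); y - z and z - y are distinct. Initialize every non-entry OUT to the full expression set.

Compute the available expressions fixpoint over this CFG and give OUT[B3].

Per-block solution:
  B0:   IN={}   OUT={}
  B1:   IN={}   OUT={}
  B2:   IN={}   OUT={}
  B3:   IN={}   OUT={b+c}
  B4:   IN={}   OUT={}
  B5:   IN={}   OUT={}

Merge at B3: IN[B3] = OUT[B2] = {}
Applying B3's transfer function to that IN value gives OUT[B3] (row B3 above).

Answer: {b+c}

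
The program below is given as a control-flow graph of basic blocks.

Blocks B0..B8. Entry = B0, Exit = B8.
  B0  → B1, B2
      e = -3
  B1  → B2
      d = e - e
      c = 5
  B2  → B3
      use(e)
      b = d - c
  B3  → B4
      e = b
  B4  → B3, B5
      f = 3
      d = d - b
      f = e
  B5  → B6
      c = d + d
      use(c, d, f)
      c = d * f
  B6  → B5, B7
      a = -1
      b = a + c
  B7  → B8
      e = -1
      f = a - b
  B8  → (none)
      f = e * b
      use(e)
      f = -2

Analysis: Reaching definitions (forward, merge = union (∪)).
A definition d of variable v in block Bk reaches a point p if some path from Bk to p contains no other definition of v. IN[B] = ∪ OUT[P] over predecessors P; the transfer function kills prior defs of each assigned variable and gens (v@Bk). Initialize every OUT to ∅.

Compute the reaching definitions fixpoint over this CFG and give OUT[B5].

Converged values:
  B0:  IN={}  OUT={e@B0}
  B1:  IN={e@B0}  OUT={c@B1, d@B1, e@B0}
  B2:  IN={c@B1, d@B1, e@B0}  OUT={b@B2, c@B1, d@B1, e@B0}
  B3:  IN={b@B2, c@B1, d@B1, d@B4, e@B0, e@B3, f@B4}  OUT={b@B2, c@B1, d@B1, d@B4, e@B3, f@B4}
  B4:  IN={b@B2, c@B1, d@B1, d@B4, e@B3, f@B4}  OUT={b@B2, c@B1, d@B4, e@B3, f@B4}
  B5:  IN={a@B6, b@B2, b@B6, c@B1, c@B5, d@B4, e@B3, f@B4}  OUT={a@B6, b@B2, b@B6, c@B5, d@B4, e@B3, f@B4}
  B6:  IN={a@B6, b@B2, b@B6, c@B5, d@B4, e@B3, f@B4}  OUT={a@B6, b@B6, c@B5, d@B4, e@B3, f@B4}
  B7:  IN={a@B6, b@B6, c@B5, d@B4, e@B3, f@B4}  OUT={a@B6, b@B6, c@B5, d@B4, e@B7, f@B7}
  B8:  IN={a@B6, b@B6, c@B5, d@B4, e@B7, f@B7}  OUT={a@B6, b@B6, c@B5, d@B4, e@B7, f@B8}

Merge at B5: IN[B5] = OUT[B4] ⊔ OUT[B6] = {a@B6, b@B2, b@B6, c@B1, c@B5, d@B4, e@B3, f@B4}
Applying B5's transfer function to that IN value gives OUT[B5] (row B5 above).

Answer: {a@B6, b@B2, b@B6, c@B5, d@B4, e@B3, f@B4}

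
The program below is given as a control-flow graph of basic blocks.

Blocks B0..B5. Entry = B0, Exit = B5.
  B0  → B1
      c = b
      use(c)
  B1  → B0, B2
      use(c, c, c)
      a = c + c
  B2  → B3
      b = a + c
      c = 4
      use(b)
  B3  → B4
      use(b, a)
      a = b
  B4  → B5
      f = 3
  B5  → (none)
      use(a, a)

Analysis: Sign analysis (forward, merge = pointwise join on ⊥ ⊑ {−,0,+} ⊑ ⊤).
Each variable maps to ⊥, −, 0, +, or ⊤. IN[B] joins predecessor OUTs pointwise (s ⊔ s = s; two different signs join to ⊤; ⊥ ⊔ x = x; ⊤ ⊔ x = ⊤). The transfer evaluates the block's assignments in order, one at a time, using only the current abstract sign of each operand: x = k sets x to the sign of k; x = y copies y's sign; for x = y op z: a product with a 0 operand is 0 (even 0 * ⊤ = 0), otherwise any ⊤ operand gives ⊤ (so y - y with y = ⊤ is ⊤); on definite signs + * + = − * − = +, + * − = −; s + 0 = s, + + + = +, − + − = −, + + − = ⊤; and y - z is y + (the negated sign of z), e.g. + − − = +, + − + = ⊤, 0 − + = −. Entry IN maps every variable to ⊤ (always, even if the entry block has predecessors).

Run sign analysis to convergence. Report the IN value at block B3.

Answer: {a: ⊤, b: ⊤, c: +, d: ⊤, e: ⊤, f: ⊤}

Working:
Per-block solution:
  B0:  IN=(all ⊤)  OUT=(all ⊤)
  B1:  IN=(all ⊤)  OUT=(all ⊤)
  B2:  IN=(all ⊤)  OUT={c:+; rest ⊤}
  B3:  IN={c:+; rest ⊤}  OUT={c:+; rest ⊤}
  B4:  IN={c:+; rest ⊤}  OUT={c:+, f:+; rest ⊤}
  B5:  IN={c:+, f:+; rest ⊤}  OUT={c:+, f:+; rest ⊤}

Merge at B3: IN[B3] = OUT[B2] = {a: ⊤, b: ⊤, c: +, d: ⊤, e: ⊤, f: ⊤}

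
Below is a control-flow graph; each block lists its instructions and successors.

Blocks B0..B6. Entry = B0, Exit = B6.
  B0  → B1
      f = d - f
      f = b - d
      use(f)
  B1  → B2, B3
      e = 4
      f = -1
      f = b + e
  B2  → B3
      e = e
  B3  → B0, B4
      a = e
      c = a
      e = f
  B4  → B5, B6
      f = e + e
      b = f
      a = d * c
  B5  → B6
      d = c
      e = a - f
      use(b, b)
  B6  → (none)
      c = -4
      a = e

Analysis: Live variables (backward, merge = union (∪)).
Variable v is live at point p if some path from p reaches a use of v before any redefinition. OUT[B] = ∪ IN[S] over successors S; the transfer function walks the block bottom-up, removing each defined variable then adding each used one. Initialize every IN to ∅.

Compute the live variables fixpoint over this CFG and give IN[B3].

Answer: {b, d, e, f}

Working:
Fixpoint table:
  B0:   IN={b, d, f}   OUT={b, d}
  B1:   IN={b, d}   OUT={b, d, e, f}
  B2:   IN={b, d, e, f}   OUT={b, d, e, f}
  B3:   IN={b, d, e, f}   OUT={b, c, d, e, f}
  B4:   IN={c, d, e}   OUT={a, b, c, e, f}
  B5:   IN={a, b, c, f}   OUT={e}
  B6:   IN={e}   OUT={}

Merge at B3: OUT[B3] = IN[B0] ⊔ IN[B4] = {b, c, d, e, f}
Applying B3's transfer function to that OUT value gives IN[B3] (row B3 above).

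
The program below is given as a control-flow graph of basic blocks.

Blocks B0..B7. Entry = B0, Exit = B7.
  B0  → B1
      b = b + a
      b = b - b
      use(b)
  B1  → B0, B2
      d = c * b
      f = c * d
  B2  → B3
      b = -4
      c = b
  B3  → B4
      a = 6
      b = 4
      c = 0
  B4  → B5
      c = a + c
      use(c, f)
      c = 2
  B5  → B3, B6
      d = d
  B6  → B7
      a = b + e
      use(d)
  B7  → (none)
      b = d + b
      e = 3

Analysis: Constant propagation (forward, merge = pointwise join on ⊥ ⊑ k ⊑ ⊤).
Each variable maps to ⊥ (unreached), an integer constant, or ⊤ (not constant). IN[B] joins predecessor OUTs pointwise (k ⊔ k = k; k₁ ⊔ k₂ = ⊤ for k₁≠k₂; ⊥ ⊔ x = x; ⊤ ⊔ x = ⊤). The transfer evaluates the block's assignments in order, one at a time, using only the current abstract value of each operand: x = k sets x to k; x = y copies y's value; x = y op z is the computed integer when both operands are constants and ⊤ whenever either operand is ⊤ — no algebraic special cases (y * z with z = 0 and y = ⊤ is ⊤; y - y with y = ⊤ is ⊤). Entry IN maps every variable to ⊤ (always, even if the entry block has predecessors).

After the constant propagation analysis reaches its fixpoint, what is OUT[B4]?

Converged values:
  B0: | IN=(all ⊤) | OUT=(all ⊤)
  B1: | IN=(all ⊤) | OUT=(all ⊤)
  B2: | IN=(all ⊤) | OUT={b:-4, c:-4; rest ⊤}
  B3: | IN=(all ⊤) | OUT={a:6, b:4, c:0; rest ⊤}
  B4: | IN={a:6, b:4, c:0; rest ⊤} | OUT={a:6, b:4, c:2; rest ⊤}
  B5: | IN={a:6, b:4, c:2; rest ⊤} | OUT={a:6, b:4, c:2; rest ⊤}
  B6: | IN={a:6, b:4, c:2; rest ⊤} | OUT={b:4, c:2; rest ⊤}
  B7: | IN={b:4, c:2; rest ⊤} | OUT={c:2, e:3; rest ⊤}

Merge at B4: IN[B4] = OUT[B3] = {a: 6, b: 4, c: 0, d: ⊤, e: ⊤, f: ⊤}
Applying B4's transfer function to that IN value gives OUT[B4] (row B4 above).

Answer: {a: 6, b: 4, c: 2, d: ⊤, e: ⊤, f: ⊤}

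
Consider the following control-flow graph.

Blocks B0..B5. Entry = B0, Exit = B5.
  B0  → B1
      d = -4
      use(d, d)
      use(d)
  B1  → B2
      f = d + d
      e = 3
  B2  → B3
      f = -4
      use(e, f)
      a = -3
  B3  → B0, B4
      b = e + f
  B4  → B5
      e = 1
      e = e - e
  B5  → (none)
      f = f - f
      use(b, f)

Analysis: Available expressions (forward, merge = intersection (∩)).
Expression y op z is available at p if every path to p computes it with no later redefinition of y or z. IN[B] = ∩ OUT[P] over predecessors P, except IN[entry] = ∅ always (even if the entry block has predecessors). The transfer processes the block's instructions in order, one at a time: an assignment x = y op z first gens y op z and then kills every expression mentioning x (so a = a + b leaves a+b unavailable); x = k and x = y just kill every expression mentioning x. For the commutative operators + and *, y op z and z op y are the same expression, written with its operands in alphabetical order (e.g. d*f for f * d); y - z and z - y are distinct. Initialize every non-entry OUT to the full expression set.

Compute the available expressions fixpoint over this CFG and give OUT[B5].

Converged values:
  B0:   IN={}   OUT={}
  B1:   IN={}   OUT={d+d}
  B2:   IN={d+d}   OUT={d+d}
  B3:   IN={d+d}   OUT={d+d, e+f}
  B4:   IN={d+d, e+f}   OUT={d+d}
  B5:   IN={d+d}   OUT={d+d}

Merge at B5: IN[B5] = OUT[B4] = {d+d}
Applying B5's transfer function to that IN value gives OUT[B5] (row B5 above).

Answer: {d+d}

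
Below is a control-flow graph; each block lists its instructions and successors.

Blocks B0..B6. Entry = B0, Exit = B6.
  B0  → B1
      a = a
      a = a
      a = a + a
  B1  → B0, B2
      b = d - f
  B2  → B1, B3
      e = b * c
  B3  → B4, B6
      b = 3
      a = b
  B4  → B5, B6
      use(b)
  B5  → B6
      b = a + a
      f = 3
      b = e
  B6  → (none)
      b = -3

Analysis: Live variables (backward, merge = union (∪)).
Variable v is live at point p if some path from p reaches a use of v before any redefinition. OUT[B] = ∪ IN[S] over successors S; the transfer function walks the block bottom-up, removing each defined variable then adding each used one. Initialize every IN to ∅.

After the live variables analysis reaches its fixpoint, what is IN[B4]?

Answer: {a, b, e}

Derivation:
Fixpoint table:
  B0: | IN={a, c, d, f} | OUT={a, c, d, f}
  B1: | IN={a, c, d, f} | OUT={a, b, c, d, f}
  B2: | IN={a, b, c, d, f} | OUT={a, c, d, e, f}
  B3: | IN={e} | OUT={a, b, e}
  B4: | IN={a, b, e} | OUT={a, e}
  B5: | IN={a, e} | OUT={}
  B6: | IN={} | OUT={}

Merge at B4: OUT[B4] = IN[B5] ⊔ IN[B6] = {a, e}
Applying B4's transfer function to that OUT value gives IN[B4] (row B4 above).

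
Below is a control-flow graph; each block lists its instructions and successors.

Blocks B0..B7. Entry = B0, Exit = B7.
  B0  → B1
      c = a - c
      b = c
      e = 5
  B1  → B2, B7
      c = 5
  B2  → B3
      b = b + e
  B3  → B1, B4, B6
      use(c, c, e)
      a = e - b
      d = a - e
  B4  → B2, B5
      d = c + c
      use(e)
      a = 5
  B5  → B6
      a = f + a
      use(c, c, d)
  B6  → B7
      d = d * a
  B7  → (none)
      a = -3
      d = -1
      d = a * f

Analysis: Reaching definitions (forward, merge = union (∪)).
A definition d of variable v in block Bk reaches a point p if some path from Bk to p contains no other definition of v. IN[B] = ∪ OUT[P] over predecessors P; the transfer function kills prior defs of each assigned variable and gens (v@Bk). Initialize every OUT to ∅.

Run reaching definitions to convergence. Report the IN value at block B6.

Converged values:
  B0:  IN={}  OUT={b@B0, c@B0, e@B0}
  B1:  IN={a@B3, b@B0, b@B2, c@B0, c@B1, d@B3, e@B0}  OUT={a@B3, b@B0, b@B2, c@B1, d@B3, e@B0}
  B2:  IN={a@B3, a@B4, b@B0, b@B2, c@B1, d@B3, d@B4, e@B0}  OUT={a@B3, a@B4, b@B2, c@B1, d@B3, d@B4, e@B0}
  B3:  IN={a@B3, a@B4, b@B2, c@B1, d@B3, d@B4, e@B0}  OUT={a@B3, b@B2, c@B1, d@B3, e@B0}
  B4:  IN={a@B3, b@B2, c@B1, d@B3, e@B0}  OUT={a@B4, b@B2, c@B1, d@B4, e@B0}
  B5:  IN={a@B4, b@B2, c@B1, d@B4, e@B0}  OUT={a@B5, b@B2, c@B1, d@B4, e@B0}
  B6:  IN={a@B3, a@B5, b@B2, c@B1, d@B3, d@B4, e@B0}  OUT={a@B3, a@B5, b@B2, c@B1, d@B6, e@B0}
  B7:  IN={a@B3, a@B5, b@B0, b@B2, c@B1, d@B3, d@B6, e@B0}  OUT={a@B7, b@B0, b@B2, c@B1, d@B7, e@B0}

Merge at B6: IN[B6] = OUT[B3] ⊔ OUT[B5] = {a@B3, a@B5, b@B2, c@B1, d@B3, d@B4, e@B0}

Answer: {a@B3, a@B5, b@B2, c@B1, d@B3, d@B4, e@B0}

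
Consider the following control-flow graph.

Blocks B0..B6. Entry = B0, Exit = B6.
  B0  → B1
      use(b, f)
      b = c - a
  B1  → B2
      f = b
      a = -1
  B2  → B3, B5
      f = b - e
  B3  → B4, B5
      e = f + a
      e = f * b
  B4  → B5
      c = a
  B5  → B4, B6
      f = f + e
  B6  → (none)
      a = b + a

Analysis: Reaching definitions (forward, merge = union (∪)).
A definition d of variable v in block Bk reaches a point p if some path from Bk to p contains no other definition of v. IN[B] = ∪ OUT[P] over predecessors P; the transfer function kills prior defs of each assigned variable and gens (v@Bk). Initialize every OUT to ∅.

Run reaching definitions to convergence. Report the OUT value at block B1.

Converged values:
  B0:  IN={}  OUT={b@B0}
  B1:  IN={b@B0}  OUT={a@B1, b@B0, f@B1}
  B2:  IN={a@B1, b@B0, f@B1}  OUT={a@B1, b@B0, f@B2}
  B3:  IN={a@B1, b@B0, f@B2}  OUT={a@B1, b@B0, e@B3, f@B2}
  B4:  IN={a@B1, b@B0, c@B4, e@B3, f@B2, f@B5}  OUT={a@B1, b@B0, c@B4, e@B3, f@B2, f@B5}
  B5:  IN={a@B1, b@B0, c@B4, e@B3, f@B2, f@B5}  OUT={a@B1, b@B0, c@B4, e@B3, f@B5}
  B6:  IN={a@B1, b@B0, c@B4, e@B3, f@B5}  OUT={a@B6, b@B0, c@B4, e@B3, f@B5}

Merge at B1: IN[B1] = OUT[B0] = {b@B0}
Applying B1's transfer function to that IN value gives OUT[B1] (row B1 above).

Answer: {a@B1, b@B0, f@B1}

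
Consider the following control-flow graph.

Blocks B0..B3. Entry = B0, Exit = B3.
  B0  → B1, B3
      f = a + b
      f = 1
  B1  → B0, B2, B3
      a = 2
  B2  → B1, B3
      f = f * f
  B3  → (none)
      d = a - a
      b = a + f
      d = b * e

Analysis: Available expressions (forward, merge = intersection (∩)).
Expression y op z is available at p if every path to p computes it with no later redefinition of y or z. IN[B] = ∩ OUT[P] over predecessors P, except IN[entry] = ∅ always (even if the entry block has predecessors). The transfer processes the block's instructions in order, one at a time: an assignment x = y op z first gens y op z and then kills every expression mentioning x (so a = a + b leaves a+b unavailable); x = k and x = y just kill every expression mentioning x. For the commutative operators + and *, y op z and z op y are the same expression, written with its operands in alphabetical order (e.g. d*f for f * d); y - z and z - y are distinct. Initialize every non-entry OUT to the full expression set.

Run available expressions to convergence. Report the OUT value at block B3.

Answer: {a+f, a-a, b*e}

Trace:
Converged values:
  B0: | IN={} | OUT={a+b}
  B1: | IN={} | OUT={}
  B2: | IN={} | OUT={}
  B3: | IN={} | OUT={a+f, a-a, b*e}

Merge at B3: IN[B3] = OUT[B0] ∩ OUT[B1] ∩ OUT[B2] = {}
Applying B3's transfer function to that IN value gives OUT[B3] (row B3 above).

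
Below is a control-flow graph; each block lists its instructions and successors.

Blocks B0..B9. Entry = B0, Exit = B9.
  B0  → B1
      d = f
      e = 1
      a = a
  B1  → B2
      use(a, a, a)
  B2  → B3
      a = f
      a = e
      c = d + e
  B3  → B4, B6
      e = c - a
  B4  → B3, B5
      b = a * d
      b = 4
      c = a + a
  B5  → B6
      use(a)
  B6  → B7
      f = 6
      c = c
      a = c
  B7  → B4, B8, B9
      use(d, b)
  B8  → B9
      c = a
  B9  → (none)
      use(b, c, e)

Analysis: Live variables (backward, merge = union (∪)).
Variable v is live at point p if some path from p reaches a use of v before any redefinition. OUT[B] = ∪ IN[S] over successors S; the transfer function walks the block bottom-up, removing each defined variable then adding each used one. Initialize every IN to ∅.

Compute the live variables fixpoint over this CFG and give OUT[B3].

Answer: {a, b, c, d, e}

Derivation:
Per-block solution:
  B0:   IN={a, b, f}   OUT={a, b, d, e, f}
  B1:   IN={a, b, d, e, f}   OUT={b, d, e, f}
  B2:   IN={b, d, e, f}   OUT={a, b, c, d}
  B3:   IN={a, b, c, d}   OUT={a, b, c, d, e}
  B4:   IN={a, d, e}   OUT={a, b, c, d, e}
  B5:   IN={a, b, c, d, e}   OUT={b, c, d, e}
  B6:   IN={b, c, d, e}   OUT={a, b, c, d, e}
  B7:   IN={a, b, c, d, e}   OUT={a, b, c, d, e}
  B8:   IN={a, b, e}   OUT={b, c, e}
  B9:   IN={b, c, e}   OUT={}

Merge at B3: OUT[B3] = IN[B4] ⊔ IN[B6] = {a, b, c, d, e}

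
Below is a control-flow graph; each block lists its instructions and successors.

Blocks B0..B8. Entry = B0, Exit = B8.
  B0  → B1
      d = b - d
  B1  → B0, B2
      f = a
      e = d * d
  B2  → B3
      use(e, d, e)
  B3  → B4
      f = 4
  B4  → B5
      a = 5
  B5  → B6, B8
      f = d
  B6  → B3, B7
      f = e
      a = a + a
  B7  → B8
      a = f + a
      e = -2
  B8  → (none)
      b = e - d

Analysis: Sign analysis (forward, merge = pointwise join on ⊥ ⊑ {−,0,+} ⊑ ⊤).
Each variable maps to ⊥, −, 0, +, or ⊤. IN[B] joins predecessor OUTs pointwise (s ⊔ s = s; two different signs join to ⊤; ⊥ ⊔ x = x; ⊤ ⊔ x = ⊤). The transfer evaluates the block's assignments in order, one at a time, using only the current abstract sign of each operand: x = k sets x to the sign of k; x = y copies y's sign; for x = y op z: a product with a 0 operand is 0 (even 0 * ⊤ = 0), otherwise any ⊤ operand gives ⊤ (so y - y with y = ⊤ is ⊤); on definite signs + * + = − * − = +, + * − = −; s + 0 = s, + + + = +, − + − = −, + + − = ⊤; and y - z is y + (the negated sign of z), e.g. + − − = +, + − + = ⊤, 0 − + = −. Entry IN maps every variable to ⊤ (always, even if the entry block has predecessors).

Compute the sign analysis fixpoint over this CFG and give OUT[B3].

Answer: {a: ⊤, b: ⊤, c: ⊤, d: ⊤, e: ⊤, f: +}

Working:
Fixpoint table:
  B0:  IN=(all ⊤)  OUT=(all ⊤)
  B1:  IN=(all ⊤)  OUT=(all ⊤)
  B2:  IN=(all ⊤)  OUT=(all ⊤)
  B3:  IN=(all ⊤)  OUT={f:+; rest ⊤}
  B4:  IN={f:+; rest ⊤}  OUT={a:+, f:+; rest ⊤}
  B5:  IN={a:+, f:+; rest ⊤}  OUT={a:+; rest ⊤}
  B6:  IN={a:+; rest ⊤}  OUT={a:+; rest ⊤}
  B7:  IN={a:+; rest ⊤}  OUT={e:-; rest ⊤}
  B8:  IN=(all ⊤)  OUT=(all ⊤)

Merge at B3: IN[B3] = OUT[B2] ⊔ OUT[B6] = {a: ⊤, b: ⊤, c: ⊤, d: ⊤, e: ⊤, f: ⊤}
Applying B3's transfer function to that IN value gives OUT[B3] (row B3 above).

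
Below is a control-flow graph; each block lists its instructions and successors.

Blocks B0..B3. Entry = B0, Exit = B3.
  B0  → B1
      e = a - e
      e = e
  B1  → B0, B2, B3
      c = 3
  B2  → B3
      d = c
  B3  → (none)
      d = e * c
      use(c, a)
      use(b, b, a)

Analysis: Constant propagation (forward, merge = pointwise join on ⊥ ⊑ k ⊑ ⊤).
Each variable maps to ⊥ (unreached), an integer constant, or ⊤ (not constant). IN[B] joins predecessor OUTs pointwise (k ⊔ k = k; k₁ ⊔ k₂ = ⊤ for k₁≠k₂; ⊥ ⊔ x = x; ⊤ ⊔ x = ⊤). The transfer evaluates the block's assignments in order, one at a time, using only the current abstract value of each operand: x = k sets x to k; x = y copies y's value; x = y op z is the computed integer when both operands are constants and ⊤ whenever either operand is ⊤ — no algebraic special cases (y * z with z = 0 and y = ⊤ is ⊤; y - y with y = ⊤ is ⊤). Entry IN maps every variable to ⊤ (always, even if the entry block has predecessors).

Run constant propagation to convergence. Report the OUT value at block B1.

Answer: {a: ⊤, b: ⊤, c: 3, d: ⊤, e: ⊤, f: ⊤}

Trace:
Per-block solution:
  B0:   IN=(all ⊤)   OUT=(all ⊤)
  B1:   IN=(all ⊤)   OUT={c:3; rest ⊤}
  B2:   IN={c:3; rest ⊤}   OUT={c:3, d:3; rest ⊤}
  B3:   IN={c:3; rest ⊤}   OUT={c:3; rest ⊤}

Merge at B1: IN[B1] = OUT[B0] = {a: ⊤, b: ⊤, c: ⊤, d: ⊤, e: ⊤, f: ⊤}
Applying B1's transfer function to that IN value gives OUT[B1] (row B1 above).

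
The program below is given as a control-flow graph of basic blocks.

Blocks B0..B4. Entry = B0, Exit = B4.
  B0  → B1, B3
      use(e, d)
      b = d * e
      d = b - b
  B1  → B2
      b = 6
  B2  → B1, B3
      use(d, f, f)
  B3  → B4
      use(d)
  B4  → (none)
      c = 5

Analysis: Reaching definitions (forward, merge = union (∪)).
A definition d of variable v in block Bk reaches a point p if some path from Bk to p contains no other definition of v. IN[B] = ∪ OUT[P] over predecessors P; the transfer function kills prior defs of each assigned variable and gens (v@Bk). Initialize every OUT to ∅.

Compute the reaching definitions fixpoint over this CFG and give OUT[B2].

Answer: {b@B1, d@B0}

Working:
Fixpoint table:
  B0:  IN={}  OUT={b@B0, d@B0}
  B1:  IN={b@B0, b@B1, d@B0}  OUT={b@B1, d@B0}
  B2:  IN={b@B1, d@B0}  OUT={b@B1, d@B0}
  B3:  IN={b@B0, b@B1, d@B0}  OUT={b@B0, b@B1, d@B0}
  B4:  IN={b@B0, b@B1, d@B0}  OUT={b@B0, b@B1, c@B4, d@B0}

Merge at B2: IN[B2] = OUT[B1] = {b@B1, d@B0}
Applying B2's transfer function to that IN value gives OUT[B2] (row B2 above).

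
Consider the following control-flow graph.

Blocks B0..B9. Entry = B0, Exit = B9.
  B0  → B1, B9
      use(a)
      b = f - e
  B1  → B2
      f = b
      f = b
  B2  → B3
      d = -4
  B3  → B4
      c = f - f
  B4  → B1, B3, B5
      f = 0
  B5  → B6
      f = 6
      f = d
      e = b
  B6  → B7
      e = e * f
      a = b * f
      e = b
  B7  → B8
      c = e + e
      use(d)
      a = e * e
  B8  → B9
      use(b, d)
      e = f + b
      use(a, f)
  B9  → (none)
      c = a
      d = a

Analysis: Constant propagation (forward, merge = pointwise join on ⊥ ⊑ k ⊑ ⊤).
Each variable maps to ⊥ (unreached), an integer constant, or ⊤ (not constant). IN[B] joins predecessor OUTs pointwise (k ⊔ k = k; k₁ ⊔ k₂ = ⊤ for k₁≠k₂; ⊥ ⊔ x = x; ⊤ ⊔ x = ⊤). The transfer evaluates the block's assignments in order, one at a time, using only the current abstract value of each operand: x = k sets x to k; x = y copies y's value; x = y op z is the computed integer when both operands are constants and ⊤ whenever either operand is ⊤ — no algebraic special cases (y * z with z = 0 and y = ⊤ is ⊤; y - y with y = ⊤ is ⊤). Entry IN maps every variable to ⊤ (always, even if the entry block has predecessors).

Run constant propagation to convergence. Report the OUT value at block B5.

Per-block solution:
  B0: | IN=(all ⊤) | OUT=(all ⊤)
  B1: | IN=(all ⊤) | OUT=(all ⊤)
  B2: | IN=(all ⊤) | OUT={d:-4; rest ⊤}
  B3: | IN={d:-4; rest ⊤} | OUT={d:-4; rest ⊤}
  B4: | IN={d:-4; rest ⊤} | OUT={d:-4, f:0; rest ⊤}
  B5: | IN={d:-4, f:0; rest ⊤} | OUT={d:-4, f:-4; rest ⊤}
  B6: | IN={d:-4, f:-4; rest ⊤} | OUT={d:-4, f:-4; rest ⊤}
  B7: | IN={d:-4, f:-4; rest ⊤} | OUT={d:-4, f:-4; rest ⊤}
  B8: | IN={d:-4, f:-4; rest ⊤} | OUT={d:-4, f:-4; rest ⊤}
  B9: | IN=(all ⊤) | OUT=(all ⊤)

Merge at B5: IN[B5] = OUT[B4] = {a: ⊤, b: ⊤, c: ⊤, d: -4, e: ⊤, f: 0}
Applying B5's transfer function to that IN value gives OUT[B5] (row B5 above).

Answer: {a: ⊤, b: ⊤, c: ⊤, d: -4, e: ⊤, f: -4}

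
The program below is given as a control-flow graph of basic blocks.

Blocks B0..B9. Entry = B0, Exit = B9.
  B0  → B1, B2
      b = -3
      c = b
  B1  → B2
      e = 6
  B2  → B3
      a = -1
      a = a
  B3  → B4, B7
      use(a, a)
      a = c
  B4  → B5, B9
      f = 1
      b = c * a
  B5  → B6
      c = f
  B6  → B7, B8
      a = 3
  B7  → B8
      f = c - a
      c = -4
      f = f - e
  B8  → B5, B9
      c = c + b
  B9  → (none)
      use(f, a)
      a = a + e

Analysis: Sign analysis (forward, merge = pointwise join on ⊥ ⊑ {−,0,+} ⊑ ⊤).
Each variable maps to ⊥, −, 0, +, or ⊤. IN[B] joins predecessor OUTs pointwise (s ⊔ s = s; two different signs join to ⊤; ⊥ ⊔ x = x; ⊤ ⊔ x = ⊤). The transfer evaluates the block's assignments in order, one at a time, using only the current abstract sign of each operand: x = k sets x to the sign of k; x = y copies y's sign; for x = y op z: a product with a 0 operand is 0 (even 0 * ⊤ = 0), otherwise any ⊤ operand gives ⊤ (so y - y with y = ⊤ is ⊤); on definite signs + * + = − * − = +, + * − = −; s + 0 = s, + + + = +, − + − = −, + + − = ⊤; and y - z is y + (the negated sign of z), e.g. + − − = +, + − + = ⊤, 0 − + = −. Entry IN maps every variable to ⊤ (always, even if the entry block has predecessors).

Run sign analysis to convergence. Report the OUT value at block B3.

Per-block solution:
  B0:   IN=(all ⊤)   OUT={b:-, c:-; rest ⊤}
  B1:   IN={b:-, c:-; rest ⊤}   OUT={b:-, c:-, e:+; rest ⊤}
  B2:   IN={b:-, c:-; rest ⊤}   OUT={a:-, b:-, c:-; rest ⊤}
  B3:   IN={a:-, b:-, c:-; rest ⊤}   OUT={a:-, b:-, c:-; rest ⊤}
  B4:   IN={a:-, b:-, c:-; rest ⊤}   OUT={a:-, b:+, c:-, f:+; rest ⊤}
  B5:   IN=(all ⊤)   OUT=(all ⊤)
  B6:   IN=(all ⊤)   OUT={a:+; rest ⊤}
  B7:   IN=(all ⊤)   OUT={c:-; rest ⊤}
  B8:   IN=(all ⊤)   OUT=(all ⊤)
  B9:   IN=(all ⊤)   OUT=(all ⊤)

Merge at B3: IN[B3] = OUT[B2] = {a: -, b: -, c: -, d: ⊤, e: ⊤, f: ⊤}
Applying B3's transfer function to that IN value gives OUT[B3] (row B3 above).

Answer: {a: -, b: -, c: -, d: ⊤, e: ⊤, f: ⊤}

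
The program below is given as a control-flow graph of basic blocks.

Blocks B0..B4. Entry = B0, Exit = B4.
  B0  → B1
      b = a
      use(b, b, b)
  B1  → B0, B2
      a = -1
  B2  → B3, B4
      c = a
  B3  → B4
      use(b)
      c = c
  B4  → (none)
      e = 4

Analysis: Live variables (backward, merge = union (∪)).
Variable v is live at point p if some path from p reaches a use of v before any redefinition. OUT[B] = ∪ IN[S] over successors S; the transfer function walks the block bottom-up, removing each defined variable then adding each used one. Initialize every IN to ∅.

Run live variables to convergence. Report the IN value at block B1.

Fixpoint table:
  B0:  IN={a}  OUT={b}
  B1:  IN={b}  OUT={a, b}
  B2:  IN={a, b}  OUT={b, c}
  B3:  IN={b, c}  OUT={}
  B4:  IN={}  OUT={}

Merge at B1: OUT[B1] = IN[B0] ⊔ IN[B2] = {a, b}
Applying B1's transfer function to that OUT value gives IN[B1] (row B1 above).

Answer: {b}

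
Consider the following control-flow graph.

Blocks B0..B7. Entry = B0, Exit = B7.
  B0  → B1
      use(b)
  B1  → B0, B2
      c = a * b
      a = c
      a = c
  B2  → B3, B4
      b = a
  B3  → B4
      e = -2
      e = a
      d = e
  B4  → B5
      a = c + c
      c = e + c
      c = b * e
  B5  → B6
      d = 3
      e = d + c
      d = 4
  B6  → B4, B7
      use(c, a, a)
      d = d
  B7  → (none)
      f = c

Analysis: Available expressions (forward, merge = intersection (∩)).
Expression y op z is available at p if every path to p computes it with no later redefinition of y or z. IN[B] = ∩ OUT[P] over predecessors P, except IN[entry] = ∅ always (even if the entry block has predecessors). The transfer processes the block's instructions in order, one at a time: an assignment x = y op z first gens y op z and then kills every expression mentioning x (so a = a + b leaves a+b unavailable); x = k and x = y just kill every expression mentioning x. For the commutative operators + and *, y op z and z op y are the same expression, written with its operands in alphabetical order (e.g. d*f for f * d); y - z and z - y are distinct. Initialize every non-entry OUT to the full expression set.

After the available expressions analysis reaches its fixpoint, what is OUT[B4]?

Fixpoint table:
  B0:   IN={}   OUT={}
  B1:   IN={}   OUT={}
  B2:   IN={}   OUT={}
  B3:   IN={}   OUT={}
  B4:   IN={}   OUT={b*e}
  B5:   IN={b*e}   OUT={}
  B6:   IN={}   OUT={}
  B7:   IN={}   OUT={}

Merge at B4: IN[B4] = OUT[B2] ∩ OUT[B3] ∩ OUT[B6] = {}
Applying B4's transfer function to that IN value gives OUT[B4] (row B4 above).

Answer: {b*e}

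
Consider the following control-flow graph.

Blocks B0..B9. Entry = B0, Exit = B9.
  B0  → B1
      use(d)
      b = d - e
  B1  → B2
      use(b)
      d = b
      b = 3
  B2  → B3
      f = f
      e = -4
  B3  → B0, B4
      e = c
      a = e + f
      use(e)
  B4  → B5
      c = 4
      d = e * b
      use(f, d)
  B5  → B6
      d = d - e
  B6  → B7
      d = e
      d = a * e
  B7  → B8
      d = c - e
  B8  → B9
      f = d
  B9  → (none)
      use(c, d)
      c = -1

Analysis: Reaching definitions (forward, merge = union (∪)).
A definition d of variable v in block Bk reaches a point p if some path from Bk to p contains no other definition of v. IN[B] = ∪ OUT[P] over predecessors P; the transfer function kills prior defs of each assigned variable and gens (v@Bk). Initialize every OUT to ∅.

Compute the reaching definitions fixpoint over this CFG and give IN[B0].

Converged values:
  B0:  IN={a@B3, b@B1, d@B1, e@B3, f@B2}  OUT={a@B3, b@B0, d@B1, e@B3, f@B2}
  B1:  IN={a@B3, b@B0, d@B1, e@B3, f@B2}  OUT={a@B3, b@B1, d@B1, e@B3, f@B2}
  B2:  IN={a@B3, b@B1, d@B1, e@B3, f@B2}  OUT={a@B3, b@B1, d@B1, e@B2, f@B2}
  B3:  IN={a@B3, b@B1, d@B1, e@B2, f@B2}  OUT={a@B3, b@B1, d@B1, e@B3, f@B2}
  B4:  IN={a@B3, b@B1, d@B1, e@B3, f@B2}  OUT={a@B3, b@B1, c@B4, d@B4, e@B3, f@B2}
  B5:  IN={a@B3, b@B1, c@B4, d@B4, e@B3, f@B2}  OUT={a@B3, b@B1, c@B4, d@B5, e@B3, f@B2}
  B6:  IN={a@B3, b@B1, c@B4, d@B5, e@B3, f@B2}  OUT={a@B3, b@B1, c@B4, d@B6, e@B3, f@B2}
  B7:  IN={a@B3, b@B1, c@B4, d@B6, e@B3, f@B2}  OUT={a@B3, b@B1, c@B4, d@B7, e@B3, f@B2}
  B8:  IN={a@B3, b@B1, c@B4, d@B7, e@B3, f@B2}  OUT={a@B3, b@B1, c@B4, d@B7, e@B3, f@B8}
  B9:  IN={a@B3, b@B1, c@B4, d@B7, e@B3, f@B8}  OUT={a@B3, b@B1, c@B9, d@B7, e@B3, f@B8}

Merge at B0 (entry node, so the boundary value {} is joined with the incoming edge(s)): IN[B0] = {} ⊔ OUT[B3] = {a@B3, b@B1, d@B1, e@B3, f@B2}

Answer: {a@B3, b@B1, d@B1, e@B3, f@B2}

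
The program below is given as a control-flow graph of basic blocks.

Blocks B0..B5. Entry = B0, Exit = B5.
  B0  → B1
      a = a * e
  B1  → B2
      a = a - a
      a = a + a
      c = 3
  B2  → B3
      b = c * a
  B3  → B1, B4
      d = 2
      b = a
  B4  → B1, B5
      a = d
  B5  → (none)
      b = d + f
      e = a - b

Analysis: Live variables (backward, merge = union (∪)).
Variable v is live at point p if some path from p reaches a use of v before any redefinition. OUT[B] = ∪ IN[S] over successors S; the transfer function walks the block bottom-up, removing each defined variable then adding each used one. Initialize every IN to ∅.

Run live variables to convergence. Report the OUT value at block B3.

Answer: {a, d, f}

Derivation:
Per-block solution:
  B0:  IN={a, e, f}  OUT={a, f}
  B1:  IN={a, f}  OUT={a, c, f}
  B2:  IN={a, c, f}  OUT={a, f}
  B3:  IN={a, f}  OUT={a, d, f}
  B4:  IN={d, f}  OUT={a, d, f}
  B5:  IN={a, d, f}  OUT={}

Merge at B3: OUT[B3] = IN[B1] ⊔ IN[B4] = {a, d, f}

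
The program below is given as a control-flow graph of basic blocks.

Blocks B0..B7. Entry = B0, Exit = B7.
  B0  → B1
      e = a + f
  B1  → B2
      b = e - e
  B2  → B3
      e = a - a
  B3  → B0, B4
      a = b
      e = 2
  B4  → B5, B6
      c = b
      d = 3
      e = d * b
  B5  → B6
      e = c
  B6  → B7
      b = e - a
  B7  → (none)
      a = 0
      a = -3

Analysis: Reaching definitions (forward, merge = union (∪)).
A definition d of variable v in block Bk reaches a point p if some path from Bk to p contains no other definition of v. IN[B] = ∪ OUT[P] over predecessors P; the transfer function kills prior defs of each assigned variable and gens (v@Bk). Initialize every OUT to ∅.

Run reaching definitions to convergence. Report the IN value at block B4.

Per-block solution:
  B0:   IN={a@B3, b@B1, e@B3}   OUT={a@B3, b@B1, e@B0}
  B1:   IN={a@B3, b@B1, e@B0}   OUT={a@B3, b@B1, e@B0}
  B2:   IN={a@B3, b@B1, e@B0}   OUT={a@B3, b@B1, e@B2}
  B3:   IN={a@B3, b@B1, e@B2}   OUT={a@B3, b@B1, e@B3}
  B4:   IN={a@B3, b@B1, e@B3}   OUT={a@B3, b@B1, c@B4, d@B4, e@B4}
  B5:   IN={a@B3, b@B1, c@B4, d@B4, e@B4}   OUT={a@B3, b@B1, c@B4, d@B4, e@B5}
  B6:   IN={a@B3, b@B1, c@B4, d@B4, e@B4, e@B5}   OUT={a@B3, b@B6, c@B4, d@B4, e@B4, e@B5}
  B7:   IN={a@B3, b@B6, c@B4, d@B4, e@B4, e@B5}   OUT={a@B7, b@B6, c@B4, d@B4, e@B4, e@B5}

Merge at B4: IN[B4] = OUT[B3] = {a@B3, b@B1, e@B3}

Answer: {a@B3, b@B1, e@B3}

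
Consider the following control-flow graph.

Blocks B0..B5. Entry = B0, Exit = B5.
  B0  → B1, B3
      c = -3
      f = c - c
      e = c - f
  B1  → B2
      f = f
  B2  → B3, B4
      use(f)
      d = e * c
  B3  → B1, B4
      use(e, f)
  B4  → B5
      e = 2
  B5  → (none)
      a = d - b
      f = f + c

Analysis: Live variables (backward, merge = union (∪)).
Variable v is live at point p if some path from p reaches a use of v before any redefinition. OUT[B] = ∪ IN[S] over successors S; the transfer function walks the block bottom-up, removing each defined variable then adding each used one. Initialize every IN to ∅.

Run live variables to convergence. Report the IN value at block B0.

Answer: {b, d}

Derivation:
Converged values:
  B0:  IN={b, d}  OUT={b, c, d, e, f}
  B1:  IN={b, c, e, f}  OUT={b, c, e, f}
  B2:  IN={b, c, e, f}  OUT={b, c, d, e, f}
  B3:  IN={b, c, d, e, f}  OUT={b, c, d, e, f}
  B4:  IN={b, c, d, f}  OUT={b, c, d, f}
  B5:  IN={b, c, d, f}  OUT={}

Merge at B0: OUT[B0] = IN[B1] ⊔ IN[B3] = {b, c, d, e, f}
Applying B0's transfer function to that OUT value gives IN[B0] (row B0 above).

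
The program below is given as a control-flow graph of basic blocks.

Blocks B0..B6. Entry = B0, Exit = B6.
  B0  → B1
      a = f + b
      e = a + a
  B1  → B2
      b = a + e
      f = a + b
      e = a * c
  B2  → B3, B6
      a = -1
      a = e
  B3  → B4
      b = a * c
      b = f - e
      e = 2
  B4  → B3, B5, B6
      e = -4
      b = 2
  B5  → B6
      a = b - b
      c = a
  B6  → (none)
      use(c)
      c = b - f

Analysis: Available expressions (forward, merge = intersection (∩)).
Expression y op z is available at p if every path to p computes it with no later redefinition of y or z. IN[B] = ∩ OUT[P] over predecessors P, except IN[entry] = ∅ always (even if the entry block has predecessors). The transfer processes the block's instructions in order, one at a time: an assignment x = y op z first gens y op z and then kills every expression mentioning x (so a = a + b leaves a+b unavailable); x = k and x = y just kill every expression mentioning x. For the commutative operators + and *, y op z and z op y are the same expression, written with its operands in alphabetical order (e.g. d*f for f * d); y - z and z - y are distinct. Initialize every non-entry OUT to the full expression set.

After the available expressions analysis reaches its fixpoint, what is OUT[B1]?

Answer: {a*c, a+a, a+b}

Working:
Fixpoint table:
  B0: | IN={} | OUT={a+a, b+f}
  B1: | IN={a+a, b+f} | OUT={a*c, a+a, a+b}
  B2: | IN={a*c, a+a, a+b} | OUT={}
  B3: | IN={} | OUT={a*c}
  B4: | IN={a*c} | OUT={a*c}
  B5: | IN={a*c} | OUT={b-b}
  B6: | IN={} | OUT={b-f}

Merge at B1: IN[B1] = OUT[B0] = {a+a, b+f}
Applying B1's transfer function to that IN value gives OUT[B1] (row B1 above).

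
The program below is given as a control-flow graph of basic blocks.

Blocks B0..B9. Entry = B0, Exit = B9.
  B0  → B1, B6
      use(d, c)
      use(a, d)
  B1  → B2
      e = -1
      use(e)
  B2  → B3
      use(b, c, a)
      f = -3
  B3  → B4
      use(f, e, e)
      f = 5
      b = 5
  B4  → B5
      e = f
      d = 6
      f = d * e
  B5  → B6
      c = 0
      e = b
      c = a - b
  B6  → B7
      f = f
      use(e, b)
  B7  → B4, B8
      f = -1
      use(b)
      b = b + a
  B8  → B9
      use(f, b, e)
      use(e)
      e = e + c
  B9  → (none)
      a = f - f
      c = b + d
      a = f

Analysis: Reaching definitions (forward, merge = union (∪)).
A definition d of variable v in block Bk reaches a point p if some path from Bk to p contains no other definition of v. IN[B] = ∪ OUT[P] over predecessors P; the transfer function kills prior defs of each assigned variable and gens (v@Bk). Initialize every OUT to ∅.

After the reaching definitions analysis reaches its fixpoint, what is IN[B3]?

Converged values:
  B0:  IN={}  OUT={}
  B1:  IN={}  OUT={e@B1}
  B2:  IN={e@B1}  OUT={e@B1, f@B2}
  B3:  IN={e@B1, f@B2}  OUT={b@B3, e@B1, f@B3}
  B4:  IN={b@B3, b@B7, c@B5, d@B4, e@B1, e@B5, f@B3, f@B7}  OUT={b@B3, b@B7, c@B5, d@B4, e@B4, f@B4}
  B5:  IN={b@B3, b@B7, c@B5, d@B4, e@B4, f@B4}  OUT={b@B3, b@B7, c@B5, d@B4, e@B5, f@B4}
  B6:  IN={b@B3, b@B7, c@B5, d@B4, e@B5, f@B4}  OUT={b@B3, b@B7, c@B5, d@B4, e@B5, f@B6}
  B7:  IN={b@B3, b@B7, c@B5, d@B4, e@B5, f@B6}  OUT={b@B7, c@B5, d@B4, e@B5, f@B7}
  B8:  IN={b@B7, c@B5, d@B4, e@B5, f@B7}  OUT={b@B7, c@B5, d@B4, e@B8, f@B7}
  B9:  IN={b@B7, c@B5, d@B4, e@B8, f@B7}  OUT={a@B9, b@B7, c@B9, d@B4, e@B8, f@B7}

Merge at B3: IN[B3] = OUT[B2] = {e@B1, f@B2}

Answer: {e@B1, f@B2}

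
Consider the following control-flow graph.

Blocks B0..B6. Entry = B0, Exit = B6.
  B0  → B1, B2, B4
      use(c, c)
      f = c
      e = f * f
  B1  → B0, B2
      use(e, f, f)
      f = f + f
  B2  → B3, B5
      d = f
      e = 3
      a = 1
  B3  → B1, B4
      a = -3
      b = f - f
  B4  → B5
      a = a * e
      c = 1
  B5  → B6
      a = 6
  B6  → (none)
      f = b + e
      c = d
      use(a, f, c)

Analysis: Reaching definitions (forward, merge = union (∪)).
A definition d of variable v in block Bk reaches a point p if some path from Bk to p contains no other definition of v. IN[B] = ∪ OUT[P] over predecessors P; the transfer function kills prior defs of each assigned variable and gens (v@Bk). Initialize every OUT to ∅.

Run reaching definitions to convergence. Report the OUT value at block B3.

Fixpoint table:
  B0:   IN={a@B3, b@B3, d@B2, e@B0, e@B2, f@B1}   OUT={a@B3, b@B3, d@B2, e@B0, f@B0}
  B1:   IN={a@B3, b@B3, d@B2, e@B0, e@B2, f@B0, f@B1}   OUT={a@B3, b@B3, d@B2, e@B0, e@B2, f@B1}
  B2:   IN={a@B3, b@B3, d@B2, e@B0, e@B2, f@B0, f@B1}   OUT={a@B2, b@B3, d@B2, e@B2, f@B0, f@B1}
  B3:   IN={a@B2, b@B3, d@B2, e@B2, f@B0, f@B1}   OUT={a@B3, b@B3, d@B2, e@B2, f@B0, f@B1}
  B4:   IN={a@B3, b@B3, d@B2, e@B0, e@B2, f@B0, f@B1}   OUT={a@B4, b@B3, c@B4, d@B2, e@B0, e@B2, f@B0, f@B1}
  B5:   IN={a@B2, a@B4, b@B3, c@B4, d@B2, e@B0, e@B2, f@B0, f@B1}   OUT={a@B5, b@B3, c@B4, d@B2, e@B0, e@B2, f@B0, f@B1}
  B6:   IN={a@B5, b@B3, c@B4, d@B2, e@B0, e@B2, f@B0, f@B1}   OUT={a@B5, b@B3, c@B6, d@B2, e@B0, e@B2, f@B6}

Merge at B3: IN[B3] = OUT[B2] = {a@B2, b@B3, d@B2, e@B2, f@B0, f@B1}
Applying B3's transfer function to that IN value gives OUT[B3] (row B3 above).

Answer: {a@B3, b@B3, d@B2, e@B2, f@B0, f@B1}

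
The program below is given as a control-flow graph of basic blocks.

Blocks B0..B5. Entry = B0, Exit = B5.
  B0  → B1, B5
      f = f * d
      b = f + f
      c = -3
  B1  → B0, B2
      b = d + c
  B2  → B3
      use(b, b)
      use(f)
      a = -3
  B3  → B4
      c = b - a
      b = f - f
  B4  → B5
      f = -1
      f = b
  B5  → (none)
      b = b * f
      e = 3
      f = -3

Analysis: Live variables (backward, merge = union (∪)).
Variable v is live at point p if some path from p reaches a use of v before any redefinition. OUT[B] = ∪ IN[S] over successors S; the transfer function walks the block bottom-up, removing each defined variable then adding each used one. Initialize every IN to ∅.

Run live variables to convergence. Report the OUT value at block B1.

Answer: {b, d, f}

Trace:
Converged values:
  B0:  IN={d, f}  OUT={b, c, d, f}
  B1:  IN={c, d, f}  OUT={b, d, f}
  B2:  IN={b, f}  OUT={a, b, f}
  B3:  IN={a, b, f}  OUT={b}
  B4:  IN={b}  OUT={b, f}
  B5:  IN={b, f}  OUT={}

Merge at B1: OUT[B1] = IN[B0] ⊔ IN[B2] = {b, d, f}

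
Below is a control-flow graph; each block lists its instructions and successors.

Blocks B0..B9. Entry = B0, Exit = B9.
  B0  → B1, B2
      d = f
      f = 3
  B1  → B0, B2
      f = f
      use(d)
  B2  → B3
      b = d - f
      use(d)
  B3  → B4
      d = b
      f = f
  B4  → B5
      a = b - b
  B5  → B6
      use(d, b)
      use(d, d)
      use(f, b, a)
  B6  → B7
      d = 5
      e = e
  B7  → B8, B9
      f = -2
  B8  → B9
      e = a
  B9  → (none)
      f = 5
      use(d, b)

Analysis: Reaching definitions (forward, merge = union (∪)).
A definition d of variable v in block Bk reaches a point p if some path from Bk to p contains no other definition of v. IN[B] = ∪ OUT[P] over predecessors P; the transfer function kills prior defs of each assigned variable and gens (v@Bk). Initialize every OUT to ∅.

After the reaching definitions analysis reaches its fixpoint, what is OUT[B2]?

Fixpoint table:
  B0:  IN={d@B0, f@B1}  OUT={d@B0, f@B0}
  B1:  IN={d@B0, f@B0}  OUT={d@B0, f@B1}
  B2:  IN={d@B0, f@B0, f@B1}  OUT={b@B2, d@B0, f@B0, f@B1}
  B3:  IN={b@B2, d@B0, f@B0, f@B1}  OUT={b@B2, d@B3, f@B3}
  B4:  IN={b@B2, d@B3, f@B3}  OUT={a@B4, b@B2, d@B3, f@B3}
  B5:  IN={a@B4, b@B2, d@B3, f@B3}  OUT={a@B4, b@B2, d@B3, f@B3}
  B6:  IN={a@B4, b@B2, d@B3, f@B3}  OUT={a@B4, b@B2, d@B6, e@B6, f@B3}
  B7:  IN={a@B4, b@B2, d@B6, e@B6, f@B3}  OUT={a@B4, b@B2, d@B6, e@B6, f@B7}
  B8:  IN={a@B4, b@B2, d@B6, e@B6, f@B7}  OUT={a@B4, b@B2, d@B6, e@B8, f@B7}
  B9:  IN={a@B4, b@B2, d@B6, e@B6, e@B8, f@B7}  OUT={a@B4, b@B2, d@B6, e@B6, e@B8, f@B9}

Merge at B2: IN[B2] = OUT[B0] ⊔ OUT[B1] = {d@B0, f@B0, f@B1}
Applying B2's transfer function to that IN value gives OUT[B2] (row B2 above).

Answer: {b@B2, d@B0, f@B0, f@B1}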